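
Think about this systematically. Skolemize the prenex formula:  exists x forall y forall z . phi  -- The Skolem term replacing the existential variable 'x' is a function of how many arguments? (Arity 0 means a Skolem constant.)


Quantifier prefix: exists x forall y forall z
'x' is existentially quantified at position 1.
No universal quantifiers precede it.
Skolem function arity = 0 (a Skolem constant)

0


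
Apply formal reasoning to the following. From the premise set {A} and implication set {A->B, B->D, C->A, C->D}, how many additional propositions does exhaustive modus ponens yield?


Initial facts: {A}
Apply modus ponens to closure:
  A and A->B  =>  B
  B and B->D  =>  D
Final known: {A, B, D}
New propositions: {B, D}
Count = 2

2


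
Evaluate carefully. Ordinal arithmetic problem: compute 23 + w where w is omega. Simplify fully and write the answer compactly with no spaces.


Compute 23 + w.
Ordinal + is associative but NOT commutative; for finite n>0, n + w = w but w + n stays w+n.
Any finite left addend is absorbed by w on the right: 23 + w = w.
Result = w

w


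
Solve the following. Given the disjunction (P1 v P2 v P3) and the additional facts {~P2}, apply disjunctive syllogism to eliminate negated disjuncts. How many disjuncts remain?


Original disjuncts (3): P1, P2, P3
Negated (eliminate): ~P2
Remaining disjuncts: P1, P3
Count = 3 - 1 = 2

2


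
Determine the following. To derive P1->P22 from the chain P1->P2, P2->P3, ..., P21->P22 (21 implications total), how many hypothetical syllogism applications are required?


With 21 implications in a chain connecting 22 propositions:
P1->P2, P2->P3, ..., P21->P22
Steps needed = (number of implications) - 1 = 21 - 1 = 20

20


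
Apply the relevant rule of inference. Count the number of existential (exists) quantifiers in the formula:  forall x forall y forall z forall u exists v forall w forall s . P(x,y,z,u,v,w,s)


Quantifier prefix: forall x forall y forall z forall u exists v forall w forall s
Mark each quantifier type:
  U U U U E U U
Universal count = 6, Existential count = 1
Asked for existential (exists) quantifiers: 1

1


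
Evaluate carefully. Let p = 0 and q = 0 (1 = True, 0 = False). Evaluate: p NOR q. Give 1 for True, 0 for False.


p = 0, q = 0
Operation: p NOR q
Evaluate: 0 NOR 0 = 1

1


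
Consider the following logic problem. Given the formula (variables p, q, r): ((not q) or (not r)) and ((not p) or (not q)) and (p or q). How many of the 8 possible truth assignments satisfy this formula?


Evaluate all 8 assignments for p, q, r:
p=0, q=0, r=0: 0
p=0, q=0, r=1: 0
p=0, q=1, r=0: 1
p=0, q=1, r=1: 0
p=1, q=0, r=0: 1
p=1, q=0, r=1: 1
p=1, q=1, r=0: 0
p=1, q=1, r=1: 0
Satisfying count = 3

3


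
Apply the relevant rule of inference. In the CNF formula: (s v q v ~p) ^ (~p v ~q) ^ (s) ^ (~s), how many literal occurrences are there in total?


Counting literals in each clause:
Clause 1: 3 literal(s)
Clause 2: 2 literal(s)
Clause 3: 1 literal(s)
Clause 4: 1 literal(s)
Total = 7

7


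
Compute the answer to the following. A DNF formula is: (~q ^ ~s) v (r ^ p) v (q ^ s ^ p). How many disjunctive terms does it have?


A DNF formula is a disjunction of terms (conjunctions).
Terms are separated by v.
Counting the disjuncts: 3 terms.

3


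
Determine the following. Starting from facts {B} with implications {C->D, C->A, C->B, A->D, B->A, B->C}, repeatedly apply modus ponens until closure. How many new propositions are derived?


Initial facts: {B}
Apply modus ponens to closure:
  B and B->A  =>  A
  B and B->C  =>  C
  C and C->D  =>  D
Final known: {A, B, C, D}
New propositions: {A, C, D}
Count = 3

3


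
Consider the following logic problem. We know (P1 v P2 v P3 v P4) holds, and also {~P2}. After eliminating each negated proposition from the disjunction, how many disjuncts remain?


Original disjuncts (4): P1, P2, P3, P4
Negated (eliminate): ~P2
Remaining disjuncts: P1, P3, P4
Count = 4 - 1 = 3

3


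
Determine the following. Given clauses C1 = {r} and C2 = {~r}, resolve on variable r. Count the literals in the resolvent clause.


Remove r from C1 and ~r from C2.
C1 remainder: {}
C2 remainder: {}
Union (resolvent): {} (empty clause)
Resolvent has 0 literal(s).

0


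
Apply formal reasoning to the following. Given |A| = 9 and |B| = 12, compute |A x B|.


The Cartesian product A x B contains all ordered pairs (a, b).
|A x B| = |A| * |B| = 9 * 12 = 108

108


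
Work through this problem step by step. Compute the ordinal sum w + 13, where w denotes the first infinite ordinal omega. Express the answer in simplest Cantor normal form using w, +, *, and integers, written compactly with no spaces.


Compute w + 13.
Ordinal + is associative but NOT commutative; for finite n>0, n + w = w but w + n stays w+n.
w + 13 is already in normal form (a successor ordinal beyond w).
Result = w+13

w+13


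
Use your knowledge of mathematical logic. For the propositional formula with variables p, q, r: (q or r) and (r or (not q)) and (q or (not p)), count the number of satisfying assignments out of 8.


Evaluate all 8 assignments for p, q, r:
p=0, q=0, r=0: 0
p=0, q=0, r=1: 1
p=0, q=1, r=0: 0
p=0, q=1, r=1: 1
p=1, q=0, r=0: 0
p=1, q=0, r=1: 0
p=1, q=1, r=0: 0
p=1, q=1, r=1: 1
Satisfying count = 3

3


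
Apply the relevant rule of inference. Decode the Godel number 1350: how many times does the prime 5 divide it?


Factorize 1350 by dividing by 5 repeatedly.
Division steps: 5 divides 1350 exactly 2 time(s).
Exponent of 5 = 2

2


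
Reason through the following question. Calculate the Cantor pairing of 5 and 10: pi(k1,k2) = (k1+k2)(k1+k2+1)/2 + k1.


k1 + k2 = 15
(k1+k2)(k1+k2+1)/2 = 15 * 16 / 2 = 120
pi = 120 + 5 = 125

125


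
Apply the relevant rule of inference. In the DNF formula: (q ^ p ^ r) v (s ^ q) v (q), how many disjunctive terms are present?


A DNF formula is a disjunction of terms (conjunctions).
Terms are separated by v.
Counting the disjuncts: 3 terms.

3


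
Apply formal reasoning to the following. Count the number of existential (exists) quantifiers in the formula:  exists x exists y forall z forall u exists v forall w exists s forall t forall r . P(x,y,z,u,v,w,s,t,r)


Quantifier prefix: exists x exists y forall z forall u exists v forall w exists s forall t forall r
Mark each quantifier type:
  E E U U E U E U U
Universal count = 5, Existential count = 4
Asked for existential (exists) quantifiers: 4

4


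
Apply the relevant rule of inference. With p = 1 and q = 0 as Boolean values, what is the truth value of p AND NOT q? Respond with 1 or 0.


p = 1, q = 0
Operation: p AND NOT q
Evaluate: 1 AND NOT 0 = 1

1


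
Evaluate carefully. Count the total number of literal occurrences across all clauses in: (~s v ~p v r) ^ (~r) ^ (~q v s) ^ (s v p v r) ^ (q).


Counting literals in each clause:
Clause 1: 3 literal(s)
Clause 2: 1 literal(s)
Clause 3: 2 literal(s)
Clause 4: 3 literal(s)
Clause 5: 1 literal(s)
Total = 10

10


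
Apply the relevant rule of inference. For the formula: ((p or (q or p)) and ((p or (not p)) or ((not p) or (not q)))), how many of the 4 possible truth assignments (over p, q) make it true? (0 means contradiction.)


Check all 4 assignments:
p=0, q=0: 0
p=0, q=1: 1
p=1, q=0: 1
p=1, q=1: 1
Count of True = 3

3


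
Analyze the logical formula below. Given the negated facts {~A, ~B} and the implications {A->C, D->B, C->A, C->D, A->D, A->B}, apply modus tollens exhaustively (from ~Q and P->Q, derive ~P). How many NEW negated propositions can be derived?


Initial negated facts: {~A, ~B}
Apply modus tollens to closure:
  ~B and D->B  =>  ~D
  ~A and C->A  =>  ~C
Final negated: {~A, ~B, ~C, ~D}
New negations: {~C, ~D}
Count = 2

2


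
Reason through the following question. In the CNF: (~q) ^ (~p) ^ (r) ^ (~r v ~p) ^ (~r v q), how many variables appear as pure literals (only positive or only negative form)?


Check each variable for pure literal status:
p: pure negative
q: mixed (not pure)
r: mixed (not pure)
Pure literal count = 1

1


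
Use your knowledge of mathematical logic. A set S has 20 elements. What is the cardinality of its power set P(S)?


The power set of a set with n elements has 2^n elements.
|P(S)| = 2^20 = 1048576

1048576


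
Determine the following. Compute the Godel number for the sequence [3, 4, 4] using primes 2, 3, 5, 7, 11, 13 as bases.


Encode each element as an exponent of the corresponding prime:
  2^3 = 8
  3^4 = 81
  5^4 = 625
Product = 8 * 81 * 625 = 405000

405000


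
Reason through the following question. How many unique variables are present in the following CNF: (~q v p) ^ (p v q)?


Identify each variable that appears in the formula.
Variables found: p, q
Count = 2

2


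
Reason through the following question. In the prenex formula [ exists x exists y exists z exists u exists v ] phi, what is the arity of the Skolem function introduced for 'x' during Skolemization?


Quantifier prefix: exists x exists y exists z exists u exists v
'x' is existentially quantified at position 1.
No universal quantifiers precede it.
Skolem function arity = 0 (a Skolem constant)

0


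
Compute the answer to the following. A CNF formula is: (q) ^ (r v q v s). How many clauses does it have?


A CNF formula is a conjunction of clauses.
Clauses are separated by ^.
Counting the conjuncts: 2 clauses.

2


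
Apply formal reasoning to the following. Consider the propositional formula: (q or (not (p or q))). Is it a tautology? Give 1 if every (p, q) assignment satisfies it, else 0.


Check all 4 assignments:
p=0, q=0: 1
p=0, q=1: 1
p=1, q=0: 0
p=1, q=1: 1
Satisfying count = 3/4.
Tautology iff count = 4: no.

0


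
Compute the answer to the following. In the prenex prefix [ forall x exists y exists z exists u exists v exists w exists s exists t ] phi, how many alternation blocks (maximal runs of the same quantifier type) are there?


Quantifier-type sequence: A E E E E E E E  (A=forall, E=exists)
Group into maximal same-type runs:
  Ax1 | Ex7
Number of blocks = 2

2


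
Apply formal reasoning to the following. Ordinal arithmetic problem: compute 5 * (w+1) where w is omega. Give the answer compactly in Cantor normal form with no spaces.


Compute 5 * (w+1).
Ordinal * is associative and left-distributive over +, but NOT commutative; for finite n>1, n*w = w but w*n stays w*n.
By left-distributivity: 5 * (w+1) = 5*w + 5*1 = w + 5 = w+5.
Result = w+5

w+5


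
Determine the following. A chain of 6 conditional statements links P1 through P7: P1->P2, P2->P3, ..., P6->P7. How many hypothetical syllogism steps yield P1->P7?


With 6 implications in a chain connecting 7 propositions:
P1->P2, P2->P3, ..., P6->P7
Steps needed = (number of implications) - 1 = 6 - 1 = 5

5


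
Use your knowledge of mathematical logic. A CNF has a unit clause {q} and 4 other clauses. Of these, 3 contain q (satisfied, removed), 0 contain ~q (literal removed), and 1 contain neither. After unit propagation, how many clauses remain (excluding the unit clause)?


Satisfied (removed): 3
Shortened (remain): 0
Unchanged (remain): 1
Remaining = 0 + 1 = 1

1


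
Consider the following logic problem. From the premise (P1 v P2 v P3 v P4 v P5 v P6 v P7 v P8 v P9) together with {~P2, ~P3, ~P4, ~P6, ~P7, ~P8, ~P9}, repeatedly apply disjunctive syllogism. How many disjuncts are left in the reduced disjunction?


Original disjuncts (9): P1, P2, P3, P4, P5, P6, P7, P8, P9
Negated (eliminate): ~P2, ~P3, ~P4, ~P6, ~P7, ~P8, ~P9
Remaining disjuncts: P1, P5
Count = 9 - 7 = 2

2


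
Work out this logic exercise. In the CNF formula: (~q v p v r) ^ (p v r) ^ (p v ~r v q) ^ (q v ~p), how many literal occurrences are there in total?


Counting literals in each clause:
Clause 1: 3 literal(s)
Clause 2: 2 literal(s)
Clause 3: 3 literal(s)
Clause 4: 2 literal(s)
Total = 10

10


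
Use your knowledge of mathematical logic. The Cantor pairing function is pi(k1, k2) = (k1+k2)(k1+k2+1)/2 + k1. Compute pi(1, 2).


k1 + k2 = 3
(k1+k2)(k1+k2+1)/2 = 3 * 4 / 2 = 6
pi = 6 + 1 = 7

7


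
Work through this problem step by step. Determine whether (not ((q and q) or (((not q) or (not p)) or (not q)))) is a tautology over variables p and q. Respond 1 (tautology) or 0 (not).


Check all 4 assignments:
p=0, q=0: 0
p=0, q=1: 0
p=1, q=0: 0
p=1, q=1: 0
Satisfying count = 0/4.
Tautology iff count = 4: no.

0


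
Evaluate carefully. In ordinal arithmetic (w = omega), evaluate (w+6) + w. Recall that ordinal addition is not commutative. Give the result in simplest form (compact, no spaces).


Compute (w+6) + w.
Ordinal + is associative but NOT commutative; for finite n>0, n + w = w but w + n stays w+n.
(w+6) + w = w + (6+w) = w + w = w*2 (the finite tail 6 is absorbed by the right w).
Result = w*2

w*2


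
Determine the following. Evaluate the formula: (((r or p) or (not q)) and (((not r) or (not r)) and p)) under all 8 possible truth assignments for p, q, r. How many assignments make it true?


Check all 8 assignments:
p=0, q=0, r=0: 0
p=0, q=0, r=1: 0
p=0, q=1, r=0: 0
p=0, q=1, r=1: 0
p=1, q=0, r=0: 1
p=1, q=0, r=1: 0
p=1, q=1, r=0: 1
p=1, q=1, r=1: 0
Count of True = 2

2


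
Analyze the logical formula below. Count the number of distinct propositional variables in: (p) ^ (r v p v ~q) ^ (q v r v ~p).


Identify each variable that appears in the formula.
Variables found: p, q, r
Count = 3

3


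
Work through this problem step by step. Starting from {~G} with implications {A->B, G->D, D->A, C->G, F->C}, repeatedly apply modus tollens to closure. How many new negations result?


Initial negated facts: {~G}
Apply modus tollens to closure:
  ~G and C->G  =>  ~C
  ~C and F->C  =>  ~F
Final negated: {~C, ~F, ~G}
New negations: {~C, ~F}
Count = 2

2


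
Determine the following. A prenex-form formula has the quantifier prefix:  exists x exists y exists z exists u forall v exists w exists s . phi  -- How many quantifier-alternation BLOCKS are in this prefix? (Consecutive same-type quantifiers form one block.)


Quantifier-type sequence: E E E E A E E  (A=forall, E=exists)
Group into maximal same-type runs:
  Ex4 | Ax1 | Ex2
Number of blocks = 3

3


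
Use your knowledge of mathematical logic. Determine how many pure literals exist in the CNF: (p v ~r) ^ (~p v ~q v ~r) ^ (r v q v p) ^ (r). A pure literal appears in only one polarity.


Check each variable for pure literal status:
p: mixed (not pure)
q: mixed (not pure)
r: mixed (not pure)
Pure literal count = 0

0


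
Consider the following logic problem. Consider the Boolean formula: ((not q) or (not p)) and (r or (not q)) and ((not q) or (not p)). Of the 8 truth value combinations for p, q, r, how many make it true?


Evaluate all 8 assignments for p, q, r:
p=0, q=0, r=0: 1
p=0, q=0, r=1: 1
p=0, q=1, r=0: 0
p=0, q=1, r=1: 1
p=1, q=0, r=0: 1
p=1, q=0, r=1: 1
p=1, q=1, r=0: 0
p=1, q=1, r=1: 0
Satisfying count = 5

5


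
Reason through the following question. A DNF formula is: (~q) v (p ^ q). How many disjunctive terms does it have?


A DNF formula is a disjunction of terms (conjunctions).
Terms are separated by v.
Counting the disjuncts: 2 terms.

2


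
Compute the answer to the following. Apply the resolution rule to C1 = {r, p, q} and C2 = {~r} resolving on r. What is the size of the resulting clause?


Remove r from C1 and ~r from C2.
C1 remainder: {p, q}
C2 remainder: {}
Union (resolvent): {p, q}
Resolvent has 2 literal(s).

2


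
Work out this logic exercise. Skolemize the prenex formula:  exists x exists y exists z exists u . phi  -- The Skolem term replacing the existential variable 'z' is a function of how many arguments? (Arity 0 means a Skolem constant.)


Quantifier prefix: exists x exists y exists z exists u
'z' is existentially quantified at position 3.
No universal quantifiers precede it.
Skolem function arity = 0 (a Skolem constant)

0


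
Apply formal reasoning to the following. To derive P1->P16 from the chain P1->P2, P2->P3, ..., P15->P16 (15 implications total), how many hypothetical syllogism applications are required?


With 15 implications in a chain connecting 16 propositions:
P1->P2, P2->P3, ..., P15->P16
Steps needed = (number of implications) - 1 = 15 - 1 = 14

14


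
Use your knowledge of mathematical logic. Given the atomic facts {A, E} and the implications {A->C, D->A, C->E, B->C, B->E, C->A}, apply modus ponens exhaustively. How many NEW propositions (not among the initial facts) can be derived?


Initial facts: {A, E}
Apply modus ponens to closure:
  A and A->C  =>  C
Final known: {A, C, E}
New propositions: {C}
Count = 1

1


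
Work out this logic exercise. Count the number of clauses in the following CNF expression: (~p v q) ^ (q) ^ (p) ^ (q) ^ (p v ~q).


A CNF formula is a conjunction of clauses.
Clauses are separated by ^.
Counting the conjuncts: 5 clauses.

5


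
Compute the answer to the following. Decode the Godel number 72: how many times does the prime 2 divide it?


Factorize 72 by dividing by 2 repeatedly.
Division steps: 2 divides 72 exactly 3 time(s).
Exponent of 2 = 3

3


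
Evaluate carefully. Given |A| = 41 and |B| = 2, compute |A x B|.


The Cartesian product A x B contains all ordered pairs (a, b).
|A x B| = |A| * |B| = 41 * 2 = 82

82


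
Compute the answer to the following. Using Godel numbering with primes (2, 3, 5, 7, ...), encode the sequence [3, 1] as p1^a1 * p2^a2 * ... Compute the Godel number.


Encode each element as an exponent of the corresponding prime:
  2^3 = 8
  3^1 = 3
Product = 8 * 3 = 24

24


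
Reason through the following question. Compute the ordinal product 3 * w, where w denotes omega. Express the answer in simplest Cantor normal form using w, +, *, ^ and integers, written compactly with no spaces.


Compute 3 * w.
Ordinal * is associative and left-distributive over +, but NOT commutative; for finite n>1, n*w = w but w*n stays w*n.
For finite n>0, n * w = sup{n*k : k<w} = w. So 3 * w = w.
Result = w

w


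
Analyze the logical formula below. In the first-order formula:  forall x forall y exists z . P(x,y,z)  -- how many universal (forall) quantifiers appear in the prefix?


Quantifier prefix: forall x forall y exists z
Mark each quantifier type:
  U U E
Universal count = 2, Existential count = 1
Asked for universal (forall) quantifiers: 2

2


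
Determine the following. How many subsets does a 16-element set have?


The power set of a set with n elements has 2^n elements.
|P(S)| = 2^16 = 65536

65536


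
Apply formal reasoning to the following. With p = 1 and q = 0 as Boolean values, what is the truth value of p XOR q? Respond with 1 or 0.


p = 1, q = 0
Operation: p XOR q
Evaluate: 1 XOR 0 = 1

1


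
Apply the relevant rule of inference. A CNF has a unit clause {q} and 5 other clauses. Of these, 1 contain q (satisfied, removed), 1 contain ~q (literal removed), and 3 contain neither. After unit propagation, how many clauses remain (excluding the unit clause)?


Satisfied (removed): 1
Shortened (remain): 1
Unchanged (remain): 3
Remaining = 1 + 3 = 4

4


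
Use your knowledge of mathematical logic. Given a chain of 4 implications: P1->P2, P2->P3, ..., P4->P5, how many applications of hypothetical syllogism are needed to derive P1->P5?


With 4 implications in a chain connecting 5 propositions:
P1->P2, P2->P3, ..., P4->P5
Steps needed = (number of implications) - 1 = 4 - 1 = 3

3


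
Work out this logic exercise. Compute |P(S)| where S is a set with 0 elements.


The power set of a set with n elements has 2^n elements.
|P(S)| = 2^0 = 1

1


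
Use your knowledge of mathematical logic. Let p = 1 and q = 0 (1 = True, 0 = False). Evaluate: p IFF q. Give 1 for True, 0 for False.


p = 1, q = 0
Operation: p IFF q
Evaluate: 1 IFF 0 = 0

0


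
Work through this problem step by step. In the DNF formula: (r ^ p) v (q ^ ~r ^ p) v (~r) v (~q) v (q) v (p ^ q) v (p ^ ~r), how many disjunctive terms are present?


A DNF formula is a disjunction of terms (conjunctions).
Terms are separated by v.
Counting the disjuncts: 7 terms.

7


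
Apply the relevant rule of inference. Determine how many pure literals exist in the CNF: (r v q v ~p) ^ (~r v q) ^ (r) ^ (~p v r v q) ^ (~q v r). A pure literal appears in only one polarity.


Check each variable for pure literal status:
p: pure negative
q: mixed (not pure)
r: mixed (not pure)
Pure literal count = 1

1


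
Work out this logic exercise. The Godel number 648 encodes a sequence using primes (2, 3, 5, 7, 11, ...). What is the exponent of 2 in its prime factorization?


Factorize 648 by dividing by 2 repeatedly.
Division steps: 2 divides 648 exactly 3 time(s).
Exponent of 2 = 3

3


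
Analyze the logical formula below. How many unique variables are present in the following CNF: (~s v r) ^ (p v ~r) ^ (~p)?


Identify each variable that appears in the formula.
Variables found: p, r, s
Count = 3

3


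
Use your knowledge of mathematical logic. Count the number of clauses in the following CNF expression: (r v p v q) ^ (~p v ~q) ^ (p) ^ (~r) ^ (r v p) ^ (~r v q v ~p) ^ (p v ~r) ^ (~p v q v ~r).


A CNF formula is a conjunction of clauses.
Clauses are separated by ^.
Counting the conjuncts: 8 clauses.

8


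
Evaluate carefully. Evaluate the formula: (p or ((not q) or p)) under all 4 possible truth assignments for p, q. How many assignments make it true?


Check all 4 assignments:
p=0, q=0: 1
p=0, q=1: 0
p=1, q=0: 1
p=1, q=1: 1
Count of True = 3

3


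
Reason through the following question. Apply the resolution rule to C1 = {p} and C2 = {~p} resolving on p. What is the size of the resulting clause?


Remove p from C1 and ~p from C2.
C1 remainder: {}
C2 remainder: {}
Union (resolvent): {} (empty clause)
Resolvent has 0 literal(s).

0


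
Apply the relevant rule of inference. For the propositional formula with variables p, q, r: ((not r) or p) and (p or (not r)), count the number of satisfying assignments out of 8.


Evaluate all 8 assignments for p, q, r:
p=0, q=0, r=0: 1
p=0, q=0, r=1: 0
p=0, q=1, r=0: 1
p=0, q=1, r=1: 0
p=1, q=0, r=0: 1
p=1, q=0, r=1: 1
p=1, q=1, r=0: 1
p=1, q=1, r=1: 1
Satisfying count = 6

6


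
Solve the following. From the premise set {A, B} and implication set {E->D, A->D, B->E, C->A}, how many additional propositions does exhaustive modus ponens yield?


Initial facts: {A, B}
Apply modus ponens to closure:
  A and A->D  =>  D
  B and B->E  =>  E
Final known: {A, B, D, E}
New propositions: {D, E}
Count = 2

2


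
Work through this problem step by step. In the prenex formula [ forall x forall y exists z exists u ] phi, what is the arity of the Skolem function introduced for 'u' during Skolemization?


Quantifier prefix: forall x forall y exists z exists u
'u' is existentially quantified at position 4.
Universal variables preceding it: x, y
Skolem function arity = 2

2


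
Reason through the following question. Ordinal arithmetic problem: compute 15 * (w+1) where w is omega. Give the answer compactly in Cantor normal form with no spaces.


Compute 15 * (w+1).
Ordinal * is associative and left-distributive over +, but NOT commutative; for finite n>1, n*w = w but w*n stays w*n.
By left-distributivity: 15 * (w+1) = 15*w + 15*1 = w + 15 = w+15.
Result = w+15

w+15


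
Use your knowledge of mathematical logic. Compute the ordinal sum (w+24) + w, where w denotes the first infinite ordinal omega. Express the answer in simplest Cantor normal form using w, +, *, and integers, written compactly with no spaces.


Compute (w+24) + w.
Ordinal + is associative but NOT commutative; for finite n>0, n + w = w but w + n stays w+n.
(w+24) + w = w + (24+w) = w + w = w*2 (the finite tail 24 is absorbed by the right w).
Result = w*2

w*2


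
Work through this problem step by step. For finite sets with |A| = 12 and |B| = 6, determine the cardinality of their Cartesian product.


The Cartesian product A x B contains all ordered pairs (a, b).
|A x B| = |A| * |B| = 12 * 6 = 72

72


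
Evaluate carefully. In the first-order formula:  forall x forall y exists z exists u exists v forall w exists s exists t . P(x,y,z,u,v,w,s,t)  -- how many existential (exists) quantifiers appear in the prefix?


Quantifier prefix: forall x forall y exists z exists u exists v forall w exists s exists t
Mark each quantifier type:
  U U E E E U E E
Universal count = 3, Existential count = 5
Asked for existential (exists) quantifiers: 5

5


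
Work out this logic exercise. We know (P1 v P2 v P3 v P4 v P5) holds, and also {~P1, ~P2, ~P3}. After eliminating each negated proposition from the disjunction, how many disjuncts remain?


Original disjuncts (5): P1, P2, P3, P4, P5
Negated (eliminate): ~P1, ~P2, ~P3
Remaining disjuncts: P4, P5
Count = 5 - 3 = 2

2


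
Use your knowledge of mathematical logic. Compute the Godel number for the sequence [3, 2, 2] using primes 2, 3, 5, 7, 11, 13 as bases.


Encode each element as an exponent of the corresponding prime:
  2^3 = 8
  3^2 = 9
  5^2 = 25
Product = 8 * 9 * 25 = 1800

1800


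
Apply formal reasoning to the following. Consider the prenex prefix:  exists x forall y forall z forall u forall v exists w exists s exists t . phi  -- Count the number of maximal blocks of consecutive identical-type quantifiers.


Quantifier-type sequence: E A A A A E E E  (A=forall, E=exists)
Group into maximal same-type runs:
  Ex1 | Ax4 | Ex3
Number of blocks = 3

3


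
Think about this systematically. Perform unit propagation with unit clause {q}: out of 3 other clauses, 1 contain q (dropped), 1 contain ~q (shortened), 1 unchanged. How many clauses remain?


Satisfied (removed): 1
Shortened (remain): 1
Unchanged (remain): 1
Remaining = 1 + 1 = 2

2


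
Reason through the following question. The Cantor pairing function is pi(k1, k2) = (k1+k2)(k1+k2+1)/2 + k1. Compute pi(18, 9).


k1 + k2 = 27
(k1+k2)(k1+k2+1)/2 = 27 * 28 / 2 = 378
pi = 378 + 18 = 396

396


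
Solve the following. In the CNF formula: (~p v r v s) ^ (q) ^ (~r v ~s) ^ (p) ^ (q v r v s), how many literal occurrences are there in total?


Counting literals in each clause:
Clause 1: 3 literal(s)
Clause 2: 1 literal(s)
Clause 3: 2 literal(s)
Clause 4: 1 literal(s)
Clause 5: 3 literal(s)
Total = 10

10


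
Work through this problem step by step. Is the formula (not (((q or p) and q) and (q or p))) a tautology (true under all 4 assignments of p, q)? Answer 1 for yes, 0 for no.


Check all 4 assignments:
p=0, q=0: 1
p=0, q=1: 0
p=1, q=0: 1
p=1, q=1: 0
Satisfying count = 2/4.
Tautology iff count = 4: no.

0


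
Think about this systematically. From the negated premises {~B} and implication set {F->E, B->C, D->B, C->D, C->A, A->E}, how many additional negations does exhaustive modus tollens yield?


Initial negated facts: {~B}
Apply modus tollens to closure:
  ~B and D->B  =>  ~D
  ~D and C->D  =>  ~C
Final negated: {~B, ~C, ~D}
New negations: {~C, ~D}
Count = 2

2


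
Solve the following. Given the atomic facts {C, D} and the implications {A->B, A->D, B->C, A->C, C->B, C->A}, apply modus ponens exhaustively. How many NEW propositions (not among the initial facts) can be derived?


Initial facts: {C, D}
Apply modus ponens to closure:
  C and C->B  =>  B
  C and C->A  =>  A
Final known: {A, B, C, D}
New propositions: {A, B}
Count = 2

2


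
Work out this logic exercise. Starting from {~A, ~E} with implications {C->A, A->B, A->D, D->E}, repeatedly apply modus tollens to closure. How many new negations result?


Initial negated facts: {~A, ~E}
Apply modus tollens to closure:
  ~A and C->A  =>  ~C
  ~E and D->E  =>  ~D
Final negated: {~A, ~C, ~D, ~E}
New negations: {~C, ~D}
Count = 2

2


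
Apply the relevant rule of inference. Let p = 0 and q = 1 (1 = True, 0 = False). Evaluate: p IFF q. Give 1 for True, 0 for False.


p = 0, q = 1
Operation: p IFF q
Evaluate: 0 IFF 1 = 0

0


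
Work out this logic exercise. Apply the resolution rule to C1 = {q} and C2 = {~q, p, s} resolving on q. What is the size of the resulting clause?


Remove q from C1 and ~q from C2.
C1 remainder: {}
C2 remainder: {p, s}
Union (resolvent): {p, s}
Resolvent has 2 literal(s).

2


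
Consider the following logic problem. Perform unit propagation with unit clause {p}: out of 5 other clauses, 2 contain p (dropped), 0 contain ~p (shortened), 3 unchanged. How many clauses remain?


Satisfied (removed): 2
Shortened (remain): 0
Unchanged (remain): 3
Remaining = 0 + 3 = 3

3


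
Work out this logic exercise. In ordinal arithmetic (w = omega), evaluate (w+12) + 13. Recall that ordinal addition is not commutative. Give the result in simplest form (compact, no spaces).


Compute (w+12) + 13.
Ordinal + is associative but NOT commutative; for finite n>0, n + w = w but w + n stays w+n.
By associativity: (w+12) + 13 = w + (12+13) = w+25.
Result = w+25

w+25


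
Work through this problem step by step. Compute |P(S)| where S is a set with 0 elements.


The power set of a set with n elements has 2^n elements.
|P(S)| = 2^0 = 1

1


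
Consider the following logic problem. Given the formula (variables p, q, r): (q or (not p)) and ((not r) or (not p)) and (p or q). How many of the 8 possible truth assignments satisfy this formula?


Evaluate all 8 assignments for p, q, r:
p=0, q=0, r=0: 0
p=0, q=0, r=1: 0
p=0, q=1, r=0: 1
p=0, q=1, r=1: 1
p=1, q=0, r=0: 0
p=1, q=0, r=1: 0
p=1, q=1, r=0: 1
p=1, q=1, r=1: 0
Satisfying count = 3

3


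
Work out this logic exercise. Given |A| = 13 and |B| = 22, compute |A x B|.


The Cartesian product A x B contains all ordered pairs (a, b).
|A x B| = |A| * |B| = 13 * 22 = 286

286


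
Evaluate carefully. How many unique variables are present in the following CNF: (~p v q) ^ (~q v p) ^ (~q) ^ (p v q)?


Identify each variable that appears in the formula.
Variables found: p, q
Count = 2

2


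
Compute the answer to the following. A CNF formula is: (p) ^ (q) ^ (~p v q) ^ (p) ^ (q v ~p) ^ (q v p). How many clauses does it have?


A CNF formula is a conjunction of clauses.
Clauses are separated by ^.
Counting the conjuncts: 6 clauses.

6


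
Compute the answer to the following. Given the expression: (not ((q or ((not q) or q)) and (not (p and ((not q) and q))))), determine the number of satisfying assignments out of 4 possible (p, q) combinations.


Check all 4 assignments:
p=0, q=0: 0
p=0, q=1: 0
p=1, q=0: 0
p=1, q=1: 0
Count of True = 0

0


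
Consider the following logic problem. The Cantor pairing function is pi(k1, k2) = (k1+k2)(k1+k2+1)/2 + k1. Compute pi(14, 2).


k1 + k2 = 16
(k1+k2)(k1+k2+1)/2 = 16 * 17 / 2 = 136
pi = 136 + 14 = 150

150


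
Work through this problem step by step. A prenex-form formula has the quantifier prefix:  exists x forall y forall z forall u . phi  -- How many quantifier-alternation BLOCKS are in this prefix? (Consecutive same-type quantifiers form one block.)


Quantifier-type sequence: E A A A  (A=forall, E=exists)
Group into maximal same-type runs:
  Ex1 | Ax3
Number of blocks = 2

2


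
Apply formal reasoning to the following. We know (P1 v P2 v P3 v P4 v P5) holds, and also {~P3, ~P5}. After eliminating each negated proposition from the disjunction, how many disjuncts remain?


Original disjuncts (5): P1, P2, P3, P4, P5
Negated (eliminate): ~P3, ~P5
Remaining disjuncts: P1, P2, P4
Count = 5 - 2 = 3

3


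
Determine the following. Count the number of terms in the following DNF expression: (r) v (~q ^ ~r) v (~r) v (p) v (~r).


A DNF formula is a disjunction of terms (conjunctions).
Terms are separated by v.
Counting the disjuncts: 5 terms.

5


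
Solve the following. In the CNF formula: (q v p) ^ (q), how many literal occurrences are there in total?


Counting literals in each clause:
Clause 1: 2 literal(s)
Clause 2: 1 literal(s)
Total = 3

3


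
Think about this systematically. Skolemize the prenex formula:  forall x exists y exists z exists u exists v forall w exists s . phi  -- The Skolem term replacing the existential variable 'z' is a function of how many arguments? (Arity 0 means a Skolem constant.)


Quantifier prefix: forall x exists y exists z exists u exists v forall w exists s
'z' is existentially quantified at position 3.
Universal variables preceding it: x
Skolem function arity = 1

1


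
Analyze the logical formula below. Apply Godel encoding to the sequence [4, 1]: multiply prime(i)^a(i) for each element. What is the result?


Encode each element as an exponent of the corresponding prime:
  2^4 = 16
  3^1 = 3
Product = 16 * 3 = 48

48


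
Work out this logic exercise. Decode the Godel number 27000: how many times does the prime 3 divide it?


Factorize 27000 by dividing by 3 repeatedly.
Division steps: 3 divides 27000 exactly 3 time(s).
Exponent of 3 = 3

3


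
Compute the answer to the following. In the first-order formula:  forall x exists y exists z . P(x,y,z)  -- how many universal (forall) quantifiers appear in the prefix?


Quantifier prefix: forall x exists y exists z
Mark each quantifier type:
  U E E
Universal count = 1, Existential count = 2
Asked for universal (forall) quantifiers: 1

1


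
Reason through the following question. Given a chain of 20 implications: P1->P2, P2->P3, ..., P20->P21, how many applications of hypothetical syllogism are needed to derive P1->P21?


With 20 implications in a chain connecting 21 propositions:
P1->P2, P2->P3, ..., P20->P21
Steps needed = (number of implications) - 1 = 20 - 1 = 19

19


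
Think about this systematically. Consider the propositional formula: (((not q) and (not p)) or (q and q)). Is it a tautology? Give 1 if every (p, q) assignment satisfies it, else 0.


Check all 4 assignments:
p=0, q=0: 1
p=0, q=1: 1
p=1, q=0: 0
p=1, q=1: 1
Satisfying count = 3/4.
Tautology iff count = 4: no.

0


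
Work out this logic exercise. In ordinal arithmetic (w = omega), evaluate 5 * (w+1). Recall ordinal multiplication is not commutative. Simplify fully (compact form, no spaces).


Compute 5 * (w+1).
Ordinal * is associative and left-distributive over +, but NOT commutative; for finite n>1, n*w = w but w*n stays w*n.
By left-distributivity: 5 * (w+1) = 5*w + 5*1 = w + 5 = w+5.
Result = w+5

w+5


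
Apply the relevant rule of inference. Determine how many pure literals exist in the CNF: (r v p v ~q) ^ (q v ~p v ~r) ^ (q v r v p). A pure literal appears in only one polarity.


Check each variable for pure literal status:
p: mixed (not pure)
q: mixed (not pure)
r: mixed (not pure)
Pure literal count = 0

0


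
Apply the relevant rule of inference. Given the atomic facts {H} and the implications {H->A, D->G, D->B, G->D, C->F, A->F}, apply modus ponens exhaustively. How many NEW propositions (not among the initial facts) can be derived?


Initial facts: {H}
Apply modus ponens to closure:
  H and H->A  =>  A
  A and A->F  =>  F
Final known: {A, F, H}
New propositions: {A, F}
Count = 2

2


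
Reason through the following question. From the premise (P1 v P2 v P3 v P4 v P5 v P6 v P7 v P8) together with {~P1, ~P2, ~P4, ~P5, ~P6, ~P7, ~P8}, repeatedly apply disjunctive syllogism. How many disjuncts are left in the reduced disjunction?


Original disjuncts (8): P1, P2, P3, P4, P5, P6, P7, P8
Negated (eliminate): ~P1, ~P2, ~P4, ~P5, ~P6, ~P7, ~P8
Remaining disjuncts: P3
Count = 8 - 7 = 1

1


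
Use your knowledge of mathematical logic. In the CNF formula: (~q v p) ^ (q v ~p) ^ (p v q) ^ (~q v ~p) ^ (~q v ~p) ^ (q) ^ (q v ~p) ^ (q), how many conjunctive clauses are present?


A CNF formula is a conjunction of clauses.
Clauses are separated by ^.
Counting the conjuncts: 8 clauses.

8


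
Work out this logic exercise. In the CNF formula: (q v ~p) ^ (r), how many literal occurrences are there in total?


Counting literals in each clause:
Clause 1: 2 literal(s)
Clause 2: 1 literal(s)
Total = 3

3


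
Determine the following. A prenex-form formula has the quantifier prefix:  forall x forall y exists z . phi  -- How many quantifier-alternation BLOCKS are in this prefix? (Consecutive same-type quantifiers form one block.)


Quantifier-type sequence: A A E  (A=forall, E=exists)
Group into maximal same-type runs:
  Ax2 | Ex1
Number of blocks = 2

2


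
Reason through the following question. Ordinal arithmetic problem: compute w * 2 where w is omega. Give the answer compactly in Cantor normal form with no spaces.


Compute w * 2.
Ordinal * is associative and left-distributive over +, but NOT commutative; for finite n>1, n*w = w but w*n stays w*n.
w * 2 means 2 copies of w concatenated: w*2.
Result = w*2

w*2


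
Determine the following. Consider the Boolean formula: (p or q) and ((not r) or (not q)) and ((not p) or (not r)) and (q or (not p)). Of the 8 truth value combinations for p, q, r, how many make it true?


Evaluate all 8 assignments for p, q, r:
p=0, q=0, r=0: 0
p=0, q=0, r=1: 0
p=0, q=1, r=0: 1
p=0, q=1, r=1: 0
p=1, q=0, r=0: 0
p=1, q=0, r=1: 0
p=1, q=1, r=0: 1
p=1, q=1, r=1: 0
Satisfying count = 2

2


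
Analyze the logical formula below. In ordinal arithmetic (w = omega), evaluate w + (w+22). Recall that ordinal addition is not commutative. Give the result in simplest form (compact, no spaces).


Compute w + (w+22).
Ordinal + is associative but NOT commutative; for finite n>0, n + w = w but w + n stays w+n.
w + (w+22) = (w+w) + 22 = w*2+22.
Result = w*2+22

w*2+22


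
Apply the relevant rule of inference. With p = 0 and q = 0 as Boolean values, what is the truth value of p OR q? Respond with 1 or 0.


p = 0, q = 0
Operation: p OR q
Evaluate: 0 OR 0 = 0

0


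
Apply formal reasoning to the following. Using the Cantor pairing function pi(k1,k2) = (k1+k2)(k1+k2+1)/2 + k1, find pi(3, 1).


k1 + k2 = 4
(k1+k2)(k1+k2+1)/2 = 4 * 5 / 2 = 10
pi = 10 + 3 = 13

13


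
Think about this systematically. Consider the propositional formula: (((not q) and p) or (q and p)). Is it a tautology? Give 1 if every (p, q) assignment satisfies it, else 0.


Check all 4 assignments:
p=0, q=0: 0
p=0, q=1: 0
p=1, q=0: 1
p=1, q=1: 1
Satisfying count = 2/4.
Tautology iff count = 4: no.

0


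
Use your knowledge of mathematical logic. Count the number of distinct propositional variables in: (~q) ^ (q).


Identify each variable that appears in the formula.
Variables found: q
Count = 1

1


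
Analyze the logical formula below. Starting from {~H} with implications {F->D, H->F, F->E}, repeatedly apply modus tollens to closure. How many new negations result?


Initial negated facts: {~H}
Apply modus tollens to closure:
  (no implication fires)
Final negated: {~H}
New negations: {(none)}
Count = 0

0


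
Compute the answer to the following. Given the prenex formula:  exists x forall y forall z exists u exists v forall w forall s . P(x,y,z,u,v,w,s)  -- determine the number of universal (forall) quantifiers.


Quantifier prefix: exists x forall y forall z exists u exists v forall w forall s
Mark each quantifier type:
  E U U E E U U
Universal count = 4, Existential count = 3
Asked for universal (forall) quantifiers: 4

4


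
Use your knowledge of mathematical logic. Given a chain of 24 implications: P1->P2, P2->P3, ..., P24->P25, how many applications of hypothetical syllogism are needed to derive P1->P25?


With 24 implications in a chain connecting 25 propositions:
P1->P2, P2->P3, ..., P24->P25
Steps needed = (number of implications) - 1 = 24 - 1 = 23

23


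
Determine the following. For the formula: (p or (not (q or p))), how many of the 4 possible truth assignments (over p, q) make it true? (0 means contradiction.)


Check all 4 assignments:
p=0, q=0: 1
p=0, q=1: 0
p=1, q=0: 1
p=1, q=1: 1
Count of True = 3

3


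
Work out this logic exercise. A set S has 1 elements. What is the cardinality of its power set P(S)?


The power set of a set with n elements has 2^n elements.
|P(S)| = 2^1 = 2

2
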